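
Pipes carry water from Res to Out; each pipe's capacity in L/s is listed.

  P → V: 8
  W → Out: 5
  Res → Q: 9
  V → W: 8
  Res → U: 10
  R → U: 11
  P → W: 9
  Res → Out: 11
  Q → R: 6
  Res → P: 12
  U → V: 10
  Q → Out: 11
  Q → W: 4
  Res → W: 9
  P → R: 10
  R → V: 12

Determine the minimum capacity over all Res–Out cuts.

25

Augment Res→Out: bottleneck 11, flow now 11.
Augment Res→Q→Out: bottleneck 9, flow now 20.
Augment Res→W→Out: bottleneck 5, flow now 25.
No augmenting path remains; maximum flow = 25.
By max-flow min-cut, the minimum cut capacity equals the max flow.
In the residual graph, reachable from Res: {Res, P, R, U, V, W}.
Min-cut edges: Res→Q (9), Res→Out (11), W→Out (5); capacity 9 + 11 + 5 = 25.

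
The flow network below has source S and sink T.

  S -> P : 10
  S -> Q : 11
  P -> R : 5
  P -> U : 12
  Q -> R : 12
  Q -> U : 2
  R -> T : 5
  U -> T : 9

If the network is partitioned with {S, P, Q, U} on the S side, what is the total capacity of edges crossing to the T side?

Edges leaving {S, P, Q, U}: P→R (5), Q→R (12), U→T (9).
Cut capacity = 5 + 12 + 9 = 26.

26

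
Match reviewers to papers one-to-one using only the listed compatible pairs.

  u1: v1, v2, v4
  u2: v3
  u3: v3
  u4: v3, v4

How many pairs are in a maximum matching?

3

Unit-capacity flow: source→left, listed edges, right→sink; max matching = max flow.
Augmenting path u1→v1 (+1); matched 1.
Augmenting path u2→v3 (+1); matched 2.
Augmenting path u4→v4 (+1); matched 3.
No augmenting path remains; maximum matching = 3.
König certificate: {u1, u4, v3} is a vertex cover of size 3 (every listed pair touches it), so no matching can be larger.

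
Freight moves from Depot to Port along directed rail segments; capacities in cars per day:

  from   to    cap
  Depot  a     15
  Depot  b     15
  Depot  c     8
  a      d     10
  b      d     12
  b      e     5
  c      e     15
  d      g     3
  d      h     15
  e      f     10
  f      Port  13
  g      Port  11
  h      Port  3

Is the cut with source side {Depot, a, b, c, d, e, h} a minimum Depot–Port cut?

Yes — it is a minimum cut (capacity 16).

Given cut capacity: 3 + 10 + 3 = 16.
Augment Depot→a→d→g→Port: bottleneck 3, flow now 3.
Augment Depot→a→d→h→Port: bottleneck 3, flow now 6.
Augment Depot→b→e→f→Port: bottleneck 5, flow now 11.
Augment Depot→c→e→f→Port: bottleneck 5, flow now 16.
No augmenting path remains; maximum flow = 16.
Cut capacity 16 equals the max flow, so it is a minimum cut.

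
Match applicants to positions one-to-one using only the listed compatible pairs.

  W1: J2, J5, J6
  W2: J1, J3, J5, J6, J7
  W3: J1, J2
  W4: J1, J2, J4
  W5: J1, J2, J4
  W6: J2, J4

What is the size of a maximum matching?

Unit-capacity flow: source→left, listed edges, right→sink; max matching = max flow.
Augmenting path W1→J2 (+1); matched 1.
Augmenting path W2→J1 (+1); matched 2.
Augmenting path W4→J4 (+1); matched 3.
Augmenting path W3→J1→W2→J3 (+1); matched 4.
Augmenting path W5→J2→W1→J5 (+1); matched 5.
No augmenting path remains; maximum matching = 5.
König certificate: {W1, W2, J1, J2, J4} is a vertex cover of size 5 (every listed pair touches it), so no matching can be larger.

5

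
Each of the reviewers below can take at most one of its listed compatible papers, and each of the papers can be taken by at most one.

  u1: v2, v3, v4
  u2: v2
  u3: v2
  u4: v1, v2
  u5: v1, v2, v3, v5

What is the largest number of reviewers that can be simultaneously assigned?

4

Unit-capacity flow: source→left, listed edges, right→sink; max matching = max flow.
Augmenting path u1→v2 (+1); matched 1.
Augmenting path u4→v1 (+1); matched 2.
Augmenting path u5→v3 (+1); matched 3.
Augmenting path u2→v2→u1→v4 (+1); matched 4.
No augmenting path remains; maximum matching = 4.
König certificate: {u1, u4, u5, v2} is a vertex cover of size 4 (every listed pair touches it), so no matching can be larger.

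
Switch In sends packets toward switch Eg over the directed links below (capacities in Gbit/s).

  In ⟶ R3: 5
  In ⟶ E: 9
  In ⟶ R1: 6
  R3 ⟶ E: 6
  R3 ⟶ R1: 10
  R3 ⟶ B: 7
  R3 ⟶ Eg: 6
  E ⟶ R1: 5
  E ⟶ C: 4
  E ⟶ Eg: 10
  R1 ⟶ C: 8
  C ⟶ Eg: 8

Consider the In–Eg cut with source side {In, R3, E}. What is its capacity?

48

Edges leaving {In, R3, E}: In→R1 (6), R3→R1 (10), R3→B (7), R3→Eg (6), E→R1 (5), E→C (4), E→Eg (10).
Cut capacity = 6 + 10 + 7 + 6 + 5 + 4 + 10 = 48.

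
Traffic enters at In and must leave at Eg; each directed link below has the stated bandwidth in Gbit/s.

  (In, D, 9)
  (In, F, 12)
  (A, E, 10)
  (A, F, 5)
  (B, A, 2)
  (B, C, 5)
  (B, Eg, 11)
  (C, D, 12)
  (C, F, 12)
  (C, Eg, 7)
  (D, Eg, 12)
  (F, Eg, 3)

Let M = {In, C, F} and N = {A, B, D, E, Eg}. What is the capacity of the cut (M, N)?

Edges leaving {In, C, F}: In→D (9), C→D (12), C→Eg (7), F→Eg (3).
Cut capacity = 9 + 12 + 7 + 3 = 31.

31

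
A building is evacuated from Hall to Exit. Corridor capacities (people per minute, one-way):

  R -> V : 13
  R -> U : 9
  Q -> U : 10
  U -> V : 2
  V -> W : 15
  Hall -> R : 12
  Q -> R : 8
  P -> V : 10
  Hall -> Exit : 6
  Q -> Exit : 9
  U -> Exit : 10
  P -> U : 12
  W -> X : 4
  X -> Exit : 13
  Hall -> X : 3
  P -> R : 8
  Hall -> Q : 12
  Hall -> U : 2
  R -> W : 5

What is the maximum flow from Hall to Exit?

32

Augment Hall→Exit: bottleneck 6, flow now 6.
Augment Hall→Q→Exit: bottleneck 9, flow now 15.
Augment Hall→U→Exit: bottleneck 2, flow now 17.
Augment Hall→X→Exit: bottleneck 3, flow now 20.
Augment Hall→Q→U→Exit: bottleneck 3, flow now 23.
Augment Hall→R→U→Exit: bottleneck 5, flow now 28.
Augment Hall→R→W→X→Exit: bottleneck 4, flow now 32.
No augmenting path remains; maximum flow = 32.
In the residual graph, reachable from Hall: {Hall, Q, R, U, V, W}.
Min-cut edges: Hall→X (3), Hall→Exit (6), Q→Exit (9), U→Exit (10), W→X (4); capacity 3 + 6 + 9 + 10 + 4 = 32.
This cut is saturated, so no flow can exceed 32.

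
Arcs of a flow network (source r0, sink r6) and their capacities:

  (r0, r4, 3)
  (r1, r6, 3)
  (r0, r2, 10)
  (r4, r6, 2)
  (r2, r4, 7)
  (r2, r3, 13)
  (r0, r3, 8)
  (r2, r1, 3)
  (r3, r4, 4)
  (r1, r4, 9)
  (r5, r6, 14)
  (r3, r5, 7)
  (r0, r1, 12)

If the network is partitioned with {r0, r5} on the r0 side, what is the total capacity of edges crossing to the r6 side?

47

Edges leaving {r0, r5}: r0→r1 (12), r0→r2 (10), r0→r3 (8), r0→r4 (3), r5→r6 (14).
Cut capacity = 12 + 10 + 8 + 3 + 14 = 47.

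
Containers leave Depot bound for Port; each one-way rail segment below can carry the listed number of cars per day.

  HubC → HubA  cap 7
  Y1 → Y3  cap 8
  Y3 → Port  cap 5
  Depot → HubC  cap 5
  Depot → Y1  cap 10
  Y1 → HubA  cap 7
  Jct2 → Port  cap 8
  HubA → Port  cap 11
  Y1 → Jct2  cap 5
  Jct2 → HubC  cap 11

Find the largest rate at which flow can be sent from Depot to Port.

15

Augment Depot→Y1→HubA→Port: bottleneck 7, flow now 7.
Augment Depot→Y1→Jct2→Port: bottleneck 3, flow now 10.
Augment Depot→HubC→HubA→Port: bottleneck 4, flow now 14.
Augment Depot→HubC→HubA→Y1→Jct2→Port: bottleneck 1, flow now 15. (uses reverse residual edge)
No augmenting path remains; maximum flow = 15.
In the residual graph, reachable from Depot: {Depot}.
Min-cut edges: Depot→Y1 (10), Depot→HubC (5); capacity 10 + 5 = 15.
This cut is saturated, so no flow can exceed 15.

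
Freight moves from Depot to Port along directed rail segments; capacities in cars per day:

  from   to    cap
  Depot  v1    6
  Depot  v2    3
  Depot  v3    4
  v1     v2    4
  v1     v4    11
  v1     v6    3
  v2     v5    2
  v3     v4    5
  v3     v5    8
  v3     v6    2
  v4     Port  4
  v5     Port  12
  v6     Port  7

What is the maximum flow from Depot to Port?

12

Augment Depot→v1→v4→Port: bottleneck 4, flow now 4.
Augment Depot→v1→v6→Port: bottleneck 2, flow now 6.
Augment Depot→v2→v5→Port: bottleneck 2, flow now 8.
Augment Depot→v3→v5→Port: bottleneck 4, flow now 12.
No augmenting path remains; maximum flow = 12.
In the residual graph, reachable from Depot: {Depot, v2}.
Min-cut edges: Depot→v1 (6), Depot→v3 (4), v2→v5 (2); capacity 6 + 4 + 2 = 12.
This cut is saturated, so no flow can exceed 12.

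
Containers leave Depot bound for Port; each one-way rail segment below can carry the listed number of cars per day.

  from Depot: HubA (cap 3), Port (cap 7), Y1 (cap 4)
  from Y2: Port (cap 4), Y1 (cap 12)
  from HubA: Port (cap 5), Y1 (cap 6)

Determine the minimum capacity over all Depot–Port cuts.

10

Augment Depot→Port: bottleneck 7, flow now 7.
Augment Depot→HubA→Port: bottleneck 3, flow now 10.
No augmenting path remains; maximum flow = 10.
By max-flow min-cut, the minimum cut capacity equals the max flow.
In the residual graph, reachable from Depot: {Depot, Y1}.
Min-cut edges: Depot→HubA (3), Depot→Port (7); capacity 3 + 7 = 10.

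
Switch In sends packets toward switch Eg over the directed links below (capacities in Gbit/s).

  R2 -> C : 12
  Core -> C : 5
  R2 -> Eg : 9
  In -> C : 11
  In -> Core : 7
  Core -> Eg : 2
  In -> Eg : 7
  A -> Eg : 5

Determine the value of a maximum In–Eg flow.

Augment In→Eg: bottleneck 7, flow now 7.
Augment In→Core→Eg: bottleneck 2, flow now 9.
No augmenting path remains; maximum flow = 9.
In the residual graph, reachable from In: {In, Core, C}.
Min-cut edges: In→Eg (7), Core→Eg (2); capacity 7 + 2 = 9.
This cut is saturated, so no flow can exceed 9.

9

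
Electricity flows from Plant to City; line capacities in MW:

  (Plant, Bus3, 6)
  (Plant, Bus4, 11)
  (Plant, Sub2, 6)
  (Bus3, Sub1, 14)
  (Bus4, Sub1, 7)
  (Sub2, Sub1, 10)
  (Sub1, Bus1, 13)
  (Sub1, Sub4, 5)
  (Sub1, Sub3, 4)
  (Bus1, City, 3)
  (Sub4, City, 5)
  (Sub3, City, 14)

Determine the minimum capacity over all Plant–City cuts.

12

Augment Plant→Bus3→Sub1→Bus1→City: bottleneck 3, flow now 3.
Augment Plant→Bus3→Sub1→Sub4→City: bottleneck 3, flow now 6.
Augment Plant→Bus4→Sub1→Sub4→City: bottleneck 2, flow now 8.
Augment Plant→Bus4→Sub1→Sub3→City: bottleneck 4, flow now 12.
No augmenting path remains; maximum flow = 12.
By max-flow min-cut, the minimum cut capacity equals the max flow.
In the residual graph, reachable from Plant: {Plant, Bus3, Bus4, Sub2, Sub1, Bus1}.
Min-cut edges: Sub1→Sub4 (5), Sub1→Sub3 (4), Bus1→City (3); capacity 5 + 4 + 3 = 12.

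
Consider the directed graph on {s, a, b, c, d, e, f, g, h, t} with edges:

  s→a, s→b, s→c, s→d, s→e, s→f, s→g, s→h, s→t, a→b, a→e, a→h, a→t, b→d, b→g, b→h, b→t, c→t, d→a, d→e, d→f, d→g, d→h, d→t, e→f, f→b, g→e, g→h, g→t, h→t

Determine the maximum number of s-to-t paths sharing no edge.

7

Assign every edge capacity 1; by Menger, the answer equals the max flow.
Path s→t (+1); total 1.
Path s→a→t (+1); total 2.
Path s→b→t (+1); total 3.
Path s→c→t (+1); total 4.
Path s→d→t (+1); total 5.
Path s→g→t (+1); total 6.
Path s→h→t (+1); total 7.
No residual s→t path; max flow = 7.
Certifying cut of size 7: {a→t, b→t, d→t, g→t, h→t, s→c, s→t}.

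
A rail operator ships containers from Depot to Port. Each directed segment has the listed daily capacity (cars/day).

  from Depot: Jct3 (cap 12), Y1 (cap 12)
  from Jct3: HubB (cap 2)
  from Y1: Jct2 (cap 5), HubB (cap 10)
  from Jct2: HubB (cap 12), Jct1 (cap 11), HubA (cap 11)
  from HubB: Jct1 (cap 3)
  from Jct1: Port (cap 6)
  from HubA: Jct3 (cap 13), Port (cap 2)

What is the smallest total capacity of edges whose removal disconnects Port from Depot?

8

Augment Depot→Jct3→HubB→Jct1→Port: bottleneck 2, flow now 2.
Augment Depot→Y1→Jct2→Jct1→Port: bottleneck 4, flow now 6.
Augment Depot→Y1→Jct2→HubA→Port: bottleneck 1, flow now 7.
Augment Depot→Y1→HubB→Jct1→Jct2→HubA→Port: bottleneck 1, flow now 8. (uses reverse residual edge)
No augmenting path remains; maximum flow = 8.
By max-flow min-cut, the minimum cut capacity equals the max flow.
In the residual graph, reachable from Depot: {Depot, Jct3, Y1, HubB}.
Min-cut edges: Y1→Jct2 (5), HubB→Jct1 (3); capacity 5 + 3 = 8.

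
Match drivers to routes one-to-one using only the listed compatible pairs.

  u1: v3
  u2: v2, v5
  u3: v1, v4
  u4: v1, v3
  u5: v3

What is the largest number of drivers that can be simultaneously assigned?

4

Unit-capacity flow: source→left, listed edges, right→sink; max matching = max flow.
Augmenting path u1→v3 (+1); matched 1.
Augmenting path u2→v2 (+1); matched 2.
Augmenting path u3→v1 (+1); matched 3.
Augmenting path u4→v1→u3→v4 (+1); matched 4.
No augmenting path remains; maximum matching = 4.
König certificate: {u2, u3, u4, v3} is a vertex cover of size 4 (every listed pair touches it), so no matching can be larger.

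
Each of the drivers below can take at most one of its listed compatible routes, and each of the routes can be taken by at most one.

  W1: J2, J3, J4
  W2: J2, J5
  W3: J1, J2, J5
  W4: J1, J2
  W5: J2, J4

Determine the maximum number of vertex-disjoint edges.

Unit-capacity flow: source→left, listed edges, right→sink; max matching = max flow.
Augmenting path W1→J2 (+1); matched 1.
Augmenting path W2→J5 (+1); matched 2.
Augmenting path W3→J1 (+1); matched 3.
Augmenting path W5→J4 (+1); matched 4.
Augmenting path W4→J2→W1→J3 (+1); matched 5.
No augmenting path remains; maximum matching = 5.
König certificate: {W1, W2, W3, W4, W5} is a vertex cover of size 5 (every listed pair touches it), so no matching can be larger.

5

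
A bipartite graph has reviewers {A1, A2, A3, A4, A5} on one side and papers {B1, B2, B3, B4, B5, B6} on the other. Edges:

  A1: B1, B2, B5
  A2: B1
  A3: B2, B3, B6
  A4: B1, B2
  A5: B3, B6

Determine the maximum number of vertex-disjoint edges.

5

Unit-capacity flow: source→left, listed edges, right→sink; max matching = max flow.
Augmenting path A1→B1 (+1); matched 1.
Augmenting path A3→B2 (+1); matched 2.
Augmenting path A5→B3 (+1); matched 3.
Augmenting path A2→B1→A1→B5 (+1); matched 4.
Augmenting path A4→B2→A3→B6 (+1); matched 5.
No augmenting path remains; maximum matching = 5.
König certificate: {A1, A2, A3, A4, A5} is a vertex cover of size 5 (every listed pair touches it), so no matching can be larger.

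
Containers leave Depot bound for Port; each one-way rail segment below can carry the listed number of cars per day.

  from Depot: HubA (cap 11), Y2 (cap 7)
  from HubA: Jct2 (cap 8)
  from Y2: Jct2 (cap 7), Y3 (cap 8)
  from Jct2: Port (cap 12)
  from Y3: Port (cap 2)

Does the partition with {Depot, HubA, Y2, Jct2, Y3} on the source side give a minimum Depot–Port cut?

Given cut capacity: 12 + 2 = 14.
Augment Depot→HubA→Jct2→Port: bottleneck 8, flow now 8.
Augment Depot→Y2→Jct2→Port: bottleneck 4, flow now 12.
Augment Depot→Y2→Y3→Port: bottleneck 2, flow now 14.
No augmenting path remains; maximum flow = 14.
Cut capacity 14 equals the max flow, so it is a minimum cut.

Yes — it is a minimum cut (capacity 14).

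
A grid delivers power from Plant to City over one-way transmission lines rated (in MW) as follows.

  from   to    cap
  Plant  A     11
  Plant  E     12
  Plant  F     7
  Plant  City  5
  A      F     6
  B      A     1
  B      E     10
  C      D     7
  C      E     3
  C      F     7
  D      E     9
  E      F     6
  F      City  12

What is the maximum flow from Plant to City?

17

Augment Plant→City: bottleneck 5, flow now 5.
Augment Plant→F→City: bottleneck 7, flow now 12.
Augment Plant→A→F→City: bottleneck 5, flow now 17.
No augmenting path remains; maximum flow = 17.
In the residual graph, reachable from Plant: {Plant, A, E, F}.
Min-cut edges: Plant→City (5), F→City (12); capacity 5 + 12 = 17.
This cut is saturated, so no flow can exceed 17.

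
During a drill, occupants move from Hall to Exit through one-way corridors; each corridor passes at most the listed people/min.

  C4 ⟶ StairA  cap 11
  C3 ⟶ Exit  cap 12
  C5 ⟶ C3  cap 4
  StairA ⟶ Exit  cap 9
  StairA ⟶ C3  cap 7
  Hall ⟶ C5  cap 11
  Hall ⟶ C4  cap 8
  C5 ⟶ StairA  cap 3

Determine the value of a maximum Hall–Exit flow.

15

Augment Hall→C4→StairA→Exit: bottleneck 8, flow now 8.
Augment Hall→C5→StairA→Exit: bottleneck 1, flow now 9.
Augment Hall→C5→C3→Exit: bottleneck 4, flow now 13.
Augment Hall→C5→StairA→C3→Exit: bottleneck 2, flow now 15.
No augmenting path remains; maximum flow = 15.
In the residual graph, reachable from Hall: {Hall, C5}.
Min-cut edges: Hall→C4 (8), C5→StairA (3), C5→C3 (4); capacity 8 + 3 + 4 = 15.
This cut is saturated, so no flow can exceed 15.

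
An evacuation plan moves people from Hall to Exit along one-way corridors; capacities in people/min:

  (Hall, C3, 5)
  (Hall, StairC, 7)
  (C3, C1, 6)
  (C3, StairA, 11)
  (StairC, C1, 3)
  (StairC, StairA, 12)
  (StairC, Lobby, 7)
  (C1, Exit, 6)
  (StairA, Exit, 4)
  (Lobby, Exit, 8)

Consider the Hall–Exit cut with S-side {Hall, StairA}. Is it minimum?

No — its capacity is 16, but the minimum cut has capacity 12.

Given cut capacity: 5 + 7 + 4 = 16.
Augment Hall→C3→C1→Exit: bottleneck 5, flow now 5.
Augment Hall→StairC→C1→Exit: bottleneck 1, flow now 6.
Augment Hall→StairC→StairA→Exit: bottleneck 4, flow now 10.
Augment Hall→StairC→Lobby→Exit: bottleneck 2, flow now 12.
No augmenting path remains; maximum flow = 12.
In the residual graph, reachable from Hall: {Hall}.
Min-cut edges: Hall→C3 (5), Hall→StairC (7); capacity 5 + 7 = 12.
Cut capacity 16 exceeds the max flow 12, so it is not minimum.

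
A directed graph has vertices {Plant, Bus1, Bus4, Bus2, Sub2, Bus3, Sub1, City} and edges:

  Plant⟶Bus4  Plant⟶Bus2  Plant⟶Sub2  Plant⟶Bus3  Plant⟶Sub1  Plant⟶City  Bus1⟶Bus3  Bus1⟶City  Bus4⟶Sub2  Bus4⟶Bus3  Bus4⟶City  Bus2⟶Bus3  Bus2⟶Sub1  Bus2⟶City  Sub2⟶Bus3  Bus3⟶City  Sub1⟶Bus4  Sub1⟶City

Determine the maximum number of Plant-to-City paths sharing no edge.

Assign every edge capacity 1; by Menger, the answer equals the max flow.
Path Plant→City (+1); total 1.
Path Plant→Bus4→City (+1); total 2.
Path Plant→Bus2→City (+1); total 3.
Path Plant→Bus3→City (+1); total 4.
Path Plant→Sub1→City (+1); total 5.
No residual Plant→City path; max flow = 5.
Certifying cut of size 5: {Bus3→City, Plant→Bus2, Plant→Bus4, Plant→City, Plant→Sub1}.

5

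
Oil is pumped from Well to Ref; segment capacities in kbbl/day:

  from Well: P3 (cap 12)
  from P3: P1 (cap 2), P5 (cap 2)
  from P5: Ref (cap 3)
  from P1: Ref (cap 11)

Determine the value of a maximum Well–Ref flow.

4

Augment Well→P3→P5→Ref: bottleneck 2, flow now 2.
Augment Well→P3→P1→Ref: bottleneck 2, flow now 4.
No augmenting path remains; maximum flow = 4.
In the residual graph, reachable from Well: {Well, P3}.
Min-cut edges: P3→P5 (2), P3→P1 (2); capacity 2 + 2 = 4.
This cut is saturated, so no flow can exceed 4.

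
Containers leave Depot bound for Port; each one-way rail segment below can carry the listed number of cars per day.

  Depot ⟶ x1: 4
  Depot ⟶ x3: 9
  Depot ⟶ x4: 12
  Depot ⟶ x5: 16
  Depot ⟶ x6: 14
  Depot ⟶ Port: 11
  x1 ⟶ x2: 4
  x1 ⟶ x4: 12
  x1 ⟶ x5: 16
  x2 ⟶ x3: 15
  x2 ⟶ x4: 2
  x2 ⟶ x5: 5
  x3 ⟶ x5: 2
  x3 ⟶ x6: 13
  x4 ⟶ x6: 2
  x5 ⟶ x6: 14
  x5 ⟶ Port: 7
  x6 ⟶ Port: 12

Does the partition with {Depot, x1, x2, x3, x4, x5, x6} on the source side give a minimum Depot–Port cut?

Given cut capacity: 11 + 7 + 12 = 30.
Augment Depot→Port: bottleneck 11, flow now 11.
Augment Depot→x5→Port: bottleneck 7, flow now 18.
Augment Depot→x6→Port: bottleneck 12, flow now 30.
No augmenting path remains; maximum flow = 30.
Cut capacity 30 equals the max flow, so it is a minimum cut.

Yes — it is a minimum cut (capacity 30).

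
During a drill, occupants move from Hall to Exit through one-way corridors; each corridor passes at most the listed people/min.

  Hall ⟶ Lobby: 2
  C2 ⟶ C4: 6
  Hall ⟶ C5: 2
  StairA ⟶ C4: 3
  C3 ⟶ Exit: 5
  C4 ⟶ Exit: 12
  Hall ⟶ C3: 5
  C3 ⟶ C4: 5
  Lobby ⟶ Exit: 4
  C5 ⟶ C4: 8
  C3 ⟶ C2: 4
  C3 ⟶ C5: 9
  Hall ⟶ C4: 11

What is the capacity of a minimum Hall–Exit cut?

19

Augment Hall→Lobby→Exit: bottleneck 2, flow now 2.
Augment Hall→C3→Exit: bottleneck 5, flow now 7.
Augment Hall→C4→Exit: bottleneck 11, flow now 18.
Augment Hall→C5→C4→Exit: bottleneck 1, flow now 19.
No augmenting path remains; maximum flow = 19.
By max-flow min-cut, the minimum cut capacity equals the max flow.
In the residual graph, reachable from Hall: {Hall, C5, C4}.
Min-cut edges: Hall→Lobby (2), Hall→C3 (5), C4→Exit (12); capacity 2 + 5 + 12 = 19.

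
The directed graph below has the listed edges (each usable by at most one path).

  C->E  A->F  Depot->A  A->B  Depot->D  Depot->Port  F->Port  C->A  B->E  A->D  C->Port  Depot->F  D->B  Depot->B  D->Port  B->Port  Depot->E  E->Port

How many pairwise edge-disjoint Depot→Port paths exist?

5

Assign every edge capacity 1; by Menger, the answer equals the max flow.
Path Depot→Port (+1); total 1.
Path Depot→B→Port (+1); total 2.
Path Depot→D→Port (+1); total 3.
Path Depot→E→Port (+1); total 4.
Path Depot→F→Port (+1); total 5.
No residual Depot→Port path; max flow = 5.
Certifying cut of size 5: {B→Port, D→Port, Depot→Port, E→Port, F→Port}.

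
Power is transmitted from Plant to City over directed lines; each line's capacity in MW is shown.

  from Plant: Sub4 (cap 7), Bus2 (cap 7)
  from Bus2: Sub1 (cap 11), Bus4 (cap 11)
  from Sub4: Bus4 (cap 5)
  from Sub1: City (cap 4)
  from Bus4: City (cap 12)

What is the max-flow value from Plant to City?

12

Augment Plant→Bus2→Sub1→City: bottleneck 4, flow now 4.
Augment Plant→Bus2→Bus4→City: bottleneck 3, flow now 7.
Augment Plant→Sub4→Bus4→City: bottleneck 5, flow now 12.
No augmenting path remains; maximum flow = 12.
In the residual graph, reachable from Plant: {Plant, Sub4}.
Min-cut edges: Plant→Bus2 (7), Sub4→Bus4 (5); capacity 7 + 5 = 12.
This cut is saturated, so no flow can exceed 12.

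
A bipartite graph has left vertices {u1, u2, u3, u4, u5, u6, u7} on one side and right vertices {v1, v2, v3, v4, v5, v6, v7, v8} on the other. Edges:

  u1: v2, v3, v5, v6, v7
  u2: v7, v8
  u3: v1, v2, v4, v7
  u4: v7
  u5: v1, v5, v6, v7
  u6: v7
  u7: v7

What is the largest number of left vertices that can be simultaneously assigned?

Unit-capacity flow: source→left, listed edges, right→sink; max matching = max flow.
Augmenting path u1→v2 (+1); matched 1.
Augmenting path u2→v7 (+1); matched 2.
Augmenting path u3→v1 (+1); matched 3.
Augmenting path u5→v5 (+1); matched 4.
Augmenting path u4→v7→u2→v8 (+1); matched 5.
No augmenting path remains; maximum matching = 5.
König certificate: {u1, u2, u3, u5, v7} is a vertex cover of size 5 (every listed pair touches it), so no matching can be larger.

5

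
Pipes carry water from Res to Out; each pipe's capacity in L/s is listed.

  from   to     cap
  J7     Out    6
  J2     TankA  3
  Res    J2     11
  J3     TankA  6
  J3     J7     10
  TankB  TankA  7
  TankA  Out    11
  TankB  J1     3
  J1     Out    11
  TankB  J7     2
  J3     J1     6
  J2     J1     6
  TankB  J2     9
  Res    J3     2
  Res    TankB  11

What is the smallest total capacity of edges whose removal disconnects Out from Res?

22

Augment Res→J2→J1→Out: bottleneck 6, flow now 6.
Augment Res→J2→TankA→Out: bottleneck 3, flow now 9.
Augment Res→TankB→J1→Out: bottleneck 3, flow now 12.
Augment Res→TankB→J7→Out: bottleneck 2, flow now 14.
Augment Res→TankB→TankA→Out: bottleneck 6, flow now 20.
Augment Res→J3→J1→Out: bottleneck 2, flow now 22.
No augmenting path remains; maximum flow = 22.
By max-flow min-cut, the minimum cut capacity equals the max flow.
In the residual graph, reachable from Res: {Res, J2}.
Min-cut edges: Res→TankB (11), Res→J3 (2), J2→J1 (6), J2→TankA (3); capacity 11 + 2 + 6 + 3 = 22.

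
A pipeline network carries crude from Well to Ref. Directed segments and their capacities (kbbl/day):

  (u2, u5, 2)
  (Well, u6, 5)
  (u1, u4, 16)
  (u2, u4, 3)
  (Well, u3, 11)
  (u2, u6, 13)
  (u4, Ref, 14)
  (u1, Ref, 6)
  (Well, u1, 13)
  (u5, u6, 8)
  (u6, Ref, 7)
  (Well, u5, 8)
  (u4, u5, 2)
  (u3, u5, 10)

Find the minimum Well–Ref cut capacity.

20

Augment Well→u1→Ref: bottleneck 6, flow now 6.
Augment Well→u6→Ref: bottleneck 5, flow now 11.
Augment Well→u1→u4→Ref: bottleneck 7, flow now 18.
Augment Well→u5→u6→Ref: bottleneck 2, flow now 20.
No augmenting path remains; maximum flow = 20.
By max-flow min-cut, the minimum cut capacity equals the max flow.
In the residual graph, reachable from Well: {Well, u3, u5, u6}.
Min-cut edges: Well→u1 (13), u6→Ref (7); capacity 13 + 7 = 20.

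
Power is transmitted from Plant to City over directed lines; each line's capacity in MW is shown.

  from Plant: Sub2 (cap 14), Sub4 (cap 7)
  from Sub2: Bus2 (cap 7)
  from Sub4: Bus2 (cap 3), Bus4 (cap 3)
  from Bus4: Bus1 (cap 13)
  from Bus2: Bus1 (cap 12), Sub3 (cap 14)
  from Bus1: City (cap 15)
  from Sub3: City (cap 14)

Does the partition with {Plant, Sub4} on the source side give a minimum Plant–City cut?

Given cut capacity: 14 + 3 + 3 = 20.
Augment Plant→Sub2→Bus2→Bus1→City: bottleneck 7, flow now 7.
Augment Plant→Sub4→Bus4→Bus1→City: bottleneck 3, flow now 10.
Augment Plant→Sub4→Bus2→Bus1→City: bottleneck 3, flow now 13.
No augmenting path remains; maximum flow = 13.
In the residual graph, reachable from Plant: {Plant, Sub2, Sub4}.
Min-cut edges: Sub2→Bus2 (7), Sub4→Bus4 (3), Sub4→Bus2 (3); capacity 7 + 3 + 3 = 13.
Cut capacity 20 exceeds the max flow 13, so it is not minimum.

No — its capacity is 20, but the minimum cut has capacity 13.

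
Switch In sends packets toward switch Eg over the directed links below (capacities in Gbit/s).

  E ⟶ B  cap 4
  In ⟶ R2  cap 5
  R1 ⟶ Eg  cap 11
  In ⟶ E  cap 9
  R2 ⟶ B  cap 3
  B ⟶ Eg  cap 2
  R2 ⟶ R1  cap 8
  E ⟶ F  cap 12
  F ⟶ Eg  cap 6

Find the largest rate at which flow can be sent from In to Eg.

Augment In→R2→R1→Eg: bottleneck 5, flow now 5.
Augment In→E→F→Eg: bottleneck 6, flow now 11.
Augment In→E→B→Eg: bottleneck 2, flow now 13.
No augmenting path remains; maximum flow = 13.
In the residual graph, reachable from In: {In, E, F, B}.
Min-cut edges: In→R2 (5), F→Eg (6), B→Eg (2); capacity 5 + 6 + 2 = 13.
This cut is saturated, so no flow can exceed 13.

13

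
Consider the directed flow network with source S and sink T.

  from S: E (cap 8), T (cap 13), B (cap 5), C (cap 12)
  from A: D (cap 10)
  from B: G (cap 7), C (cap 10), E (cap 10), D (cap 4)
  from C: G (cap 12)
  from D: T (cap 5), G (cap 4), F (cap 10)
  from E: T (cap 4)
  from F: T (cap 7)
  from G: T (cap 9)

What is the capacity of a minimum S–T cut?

Augment S→T: bottleneck 13, flow now 13.
Augment S→E→T: bottleneck 4, flow now 17.
Augment S→B→D→T: bottleneck 4, flow now 21.
Augment S→B→G→T: bottleneck 1, flow now 22.
Augment S→C→G→T: bottleneck 8, flow now 30.
No augmenting path remains; maximum flow = 30.
By max-flow min-cut, the minimum cut capacity equals the max flow.
In the residual graph, reachable from S: {S, B, C, E, G}.
Min-cut edges: S→T (13), B→D (4), E→T (4), G→T (9); capacity 13 + 4 + 4 + 9 = 30.

30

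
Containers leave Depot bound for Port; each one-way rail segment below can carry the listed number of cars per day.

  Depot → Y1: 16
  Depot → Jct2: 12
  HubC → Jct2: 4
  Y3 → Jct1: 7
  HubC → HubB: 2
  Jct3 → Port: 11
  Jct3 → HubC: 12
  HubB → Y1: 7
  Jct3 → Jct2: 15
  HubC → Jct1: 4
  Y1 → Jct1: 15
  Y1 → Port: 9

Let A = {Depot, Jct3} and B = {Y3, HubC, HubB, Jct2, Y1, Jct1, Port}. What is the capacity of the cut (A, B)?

Edges leaving {Depot, Jct3}: Depot→Jct2 (12), Depot→Y1 (16), Jct3→HubC (12), Jct3→Jct2 (15), Jct3→Port (11).
Cut capacity = 12 + 16 + 12 + 15 + 11 = 66.

66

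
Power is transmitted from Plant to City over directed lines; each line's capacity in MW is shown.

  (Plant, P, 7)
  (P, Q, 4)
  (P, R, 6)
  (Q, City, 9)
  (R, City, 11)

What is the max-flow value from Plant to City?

Augment Plant→P→Q→City: bottleneck 4, flow now 4.
Augment Plant→P→R→City: bottleneck 3, flow now 7.
No augmenting path remains; maximum flow = 7.
In the residual graph, reachable from Plant: {Plant}.
Min-cut edges: Plant→P (7); capacity 7 = 7.
This cut is saturated, so no flow can exceed 7.

7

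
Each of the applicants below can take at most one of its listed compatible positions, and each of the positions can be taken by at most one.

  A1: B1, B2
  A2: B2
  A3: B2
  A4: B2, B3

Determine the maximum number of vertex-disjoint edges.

3

Unit-capacity flow: source→left, listed edges, right→sink; max matching = max flow.
Augmenting path A1→B1 (+1); matched 1.
Augmenting path A2→B2 (+1); matched 2.
Augmenting path A4→B3 (+1); matched 3.
No augmenting path remains; maximum matching = 3.
König certificate: {A1, A4, B2} is a vertex cover of size 3 (every listed pair touches it), so no matching can be larger.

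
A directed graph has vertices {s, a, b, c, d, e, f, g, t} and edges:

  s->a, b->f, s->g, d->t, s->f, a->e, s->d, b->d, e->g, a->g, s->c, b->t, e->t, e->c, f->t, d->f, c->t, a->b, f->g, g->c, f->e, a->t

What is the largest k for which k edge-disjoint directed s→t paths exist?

4

Assign every edge capacity 1; by Menger, the answer equals the max flow.
Path s→a→t (+1); total 1.
Path s→c→t (+1); total 2.
Path s→d→t (+1); total 3.
Path s→f→t (+1); total 4.
No residual s→t path; max flow = 4.
Certifying cut of size 4: {c→t, s→a, s→d, s→f}.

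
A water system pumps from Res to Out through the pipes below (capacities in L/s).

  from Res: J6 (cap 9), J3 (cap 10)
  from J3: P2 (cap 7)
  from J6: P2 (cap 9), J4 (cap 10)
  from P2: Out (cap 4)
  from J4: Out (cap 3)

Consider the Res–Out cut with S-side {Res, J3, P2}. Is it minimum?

No — its capacity is 13, but the minimum cut has capacity 7.

Given cut capacity: 9 + 4 = 13.
Augment Res→J3→P2→Out: bottleneck 4, flow now 4.
Augment Res→J6→J4→Out: bottleneck 3, flow now 7.
No augmenting path remains; maximum flow = 7.
In the residual graph, reachable from Res: {Res, J3, J6, P2, J4}.
Min-cut edges: P2→Out (4), J4→Out (3); capacity 4 + 3 = 7.
Cut capacity 13 exceeds the max flow 7, so it is not minimum.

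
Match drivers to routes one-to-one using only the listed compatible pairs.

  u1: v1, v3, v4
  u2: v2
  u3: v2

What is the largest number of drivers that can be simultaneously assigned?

2

Unit-capacity flow: source→left, listed edges, right→sink; max matching = max flow.
Augmenting path u1→v1 (+1); matched 1.
Augmenting path u2→v2 (+1); matched 2.
No augmenting path remains; maximum matching = 2.
König certificate: {u1, v2} is a vertex cover of size 2 (every listed pair touches it), so no matching can be larger.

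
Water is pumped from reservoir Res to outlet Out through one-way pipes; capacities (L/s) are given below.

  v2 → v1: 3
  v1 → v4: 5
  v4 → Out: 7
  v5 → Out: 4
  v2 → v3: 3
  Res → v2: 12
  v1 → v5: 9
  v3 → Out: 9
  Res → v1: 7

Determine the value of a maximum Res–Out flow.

Augment Res→v1→v4→Out: bottleneck 5, flow now 5.
Augment Res→v1→v5→Out: bottleneck 2, flow now 7.
Augment Res→v2→v3→Out: bottleneck 3, flow now 10.
Augment Res→v2→v1→v5→Out: bottleneck 2, flow now 12.
No augmenting path remains; maximum flow = 12.
In the residual graph, reachable from Res: {Res, v1, v2, v5}.
Min-cut edges: v1→v4 (5), v2→v3 (3), v5→Out (4); capacity 5 + 3 + 4 = 12.
This cut is saturated, so no flow can exceed 12.

12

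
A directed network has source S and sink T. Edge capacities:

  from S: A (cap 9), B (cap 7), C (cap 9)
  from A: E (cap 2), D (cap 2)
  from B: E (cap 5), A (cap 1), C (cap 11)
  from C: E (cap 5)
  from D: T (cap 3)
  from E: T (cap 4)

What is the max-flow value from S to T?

6

Augment S→A→D→T: bottleneck 2, flow now 2.
Augment S→A→E→T: bottleneck 2, flow now 4.
Augment S→B→E→T: bottleneck 2, flow now 6.
No augmenting path remains; maximum flow = 6.
In the residual graph, reachable from S: {S, A, B, C, E}.
Min-cut edges: A→D (2), E→T (4); capacity 2 + 4 = 6.
This cut is saturated, so no flow can exceed 6.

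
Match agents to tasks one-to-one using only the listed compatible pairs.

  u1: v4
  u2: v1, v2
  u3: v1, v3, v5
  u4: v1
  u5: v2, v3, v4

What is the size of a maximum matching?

5

Unit-capacity flow: source→left, listed edges, right→sink; max matching = max flow.
Augmenting path u1→v4 (+1); matched 1.
Augmenting path u2→v1 (+1); matched 2.
Augmenting path u3→v3 (+1); matched 3.
Augmenting path u5→v2 (+1); matched 4.
Augmenting path u4→v1→u2→v2→u5→v3→u3→v5 (+1); matched 5.
No augmenting path remains; maximum matching = 5.
König certificate: {u1, u2, u3, u4, u5} is a vertex cover of size 5 (every listed pair touches it), so no matching can be larger.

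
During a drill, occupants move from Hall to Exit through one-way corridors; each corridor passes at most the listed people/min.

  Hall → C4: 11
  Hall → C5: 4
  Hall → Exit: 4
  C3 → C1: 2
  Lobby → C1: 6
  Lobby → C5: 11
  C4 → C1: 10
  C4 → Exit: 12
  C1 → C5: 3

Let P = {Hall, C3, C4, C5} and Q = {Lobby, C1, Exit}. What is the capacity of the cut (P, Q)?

Edges leaving {Hall, C3, C4, C5}: Hall→Exit (4), C3→C1 (2), C4→C1 (10), C4→Exit (12).
Cut capacity = 4 + 2 + 10 + 12 = 28.

28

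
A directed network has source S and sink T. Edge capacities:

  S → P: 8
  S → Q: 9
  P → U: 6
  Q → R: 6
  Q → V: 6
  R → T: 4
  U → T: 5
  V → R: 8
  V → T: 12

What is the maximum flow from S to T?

Augment S→P→U→T: bottleneck 5, flow now 5.
Augment S→Q→R→T: bottleneck 4, flow now 9.
Augment S→Q→V→T: bottleneck 5, flow now 14.
No augmenting path remains; maximum flow = 14.
In the residual graph, reachable from S: {S, P, U}.
Min-cut edges: S→Q (9), U→T (5); capacity 9 + 5 = 14.
This cut is saturated, so no flow can exceed 14.

14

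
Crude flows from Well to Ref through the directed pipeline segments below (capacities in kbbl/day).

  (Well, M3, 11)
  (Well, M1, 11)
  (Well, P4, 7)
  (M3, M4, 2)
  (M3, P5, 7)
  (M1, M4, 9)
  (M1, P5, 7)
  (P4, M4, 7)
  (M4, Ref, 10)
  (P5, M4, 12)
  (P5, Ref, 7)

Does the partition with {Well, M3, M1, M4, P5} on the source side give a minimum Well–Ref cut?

Given cut capacity: 7 + 10 + 7 = 24.
Augment Well→M3→M4→Ref: bottleneck 2, flow now 2.
Augment Well→M3→P5→Ref: bottleneck 7, flow now 9.
Augment Well→M1→M4→Ref: bottleneck 8, flow now 17.
No augmenting path remains; maximum flow = 17.
In the residual graph, reachable from Well: {Well, M3, M1, P4, M4, P5}.
Min-cut edges: M4→Ref (10), P5→Ref (7); capacity 10 + 7 = 17.
Cut capacity 24 exceeds the max flow 17, so it is not minimum.

No — its capacity is 24, but the minimum cut has capacity 17.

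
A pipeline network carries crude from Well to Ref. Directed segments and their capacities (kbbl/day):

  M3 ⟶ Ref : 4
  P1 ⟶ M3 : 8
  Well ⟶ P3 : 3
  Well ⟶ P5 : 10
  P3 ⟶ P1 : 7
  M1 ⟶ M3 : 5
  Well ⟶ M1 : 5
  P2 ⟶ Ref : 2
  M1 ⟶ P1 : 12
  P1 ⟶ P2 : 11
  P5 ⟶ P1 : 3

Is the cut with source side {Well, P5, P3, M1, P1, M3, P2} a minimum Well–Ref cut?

Yes — it is a minimum cut (capacity 6).

Given cut capacity: 4 + 2 = 6.
Augment Well→M1→M3→Ref: bottleneck 4, flow now 4.
Augment Well→P5→P1→P2→Ref: bottleneck 2, flow now 6.
No augmenting path remains; maximum flow = 6.
Cut capacity 6 equals the max flow, so it is a minimum cut.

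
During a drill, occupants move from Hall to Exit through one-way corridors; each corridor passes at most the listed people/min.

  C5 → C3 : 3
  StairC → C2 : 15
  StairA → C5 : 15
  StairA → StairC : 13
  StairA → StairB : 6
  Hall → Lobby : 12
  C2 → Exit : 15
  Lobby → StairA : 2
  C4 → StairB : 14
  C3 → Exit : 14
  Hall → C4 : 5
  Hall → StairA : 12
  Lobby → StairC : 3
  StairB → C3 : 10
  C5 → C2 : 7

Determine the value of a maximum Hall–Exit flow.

Augment Hall→Lobby→StairC→C2→Exit: bottleneck 3, flow now 3.
Augment Hall→C4→StairB→C3→Exit: bottleneck 5, flow now 8.
Augment Hall→StairA→C5→C3→Exit: bottleneck 3, flow now 11.
Augment Hall→StairA→C5→C2→Exit: bottleneck 7, flow now 18.
Augment Hall→StairA→StairC→C2→Exit: bottleneck 2, flow now 20.
Augment Hall→Lobby→StairA→StairC→C2→Exit: bottleneck 2, flow now 22.
No augmenting path remains; maximum flow = 22.
In the residual graph, reachable from Hall: {Hall, Lobby}.
Min-cut edges: Hall→C4 (5), Hall→StairA (12), Lobby→StairA (2), Lobby→StairC (3); capacity 5 + 12 + 2 + 3 = 22.
This cut is saturated, so no flow can exceed 22.

22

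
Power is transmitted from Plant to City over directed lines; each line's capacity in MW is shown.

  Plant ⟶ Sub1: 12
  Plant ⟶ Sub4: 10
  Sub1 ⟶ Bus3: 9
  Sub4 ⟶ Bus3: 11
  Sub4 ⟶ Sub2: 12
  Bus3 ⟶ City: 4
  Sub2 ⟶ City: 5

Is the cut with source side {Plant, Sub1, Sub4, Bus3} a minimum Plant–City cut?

No — its capacity is 16, but the minimum cut has capacity 9.

Given cut capacity: 12 + 4 = 16.
Augment Plant→Sub1→Bus3→City: bottleneck 4, flow now 4.
Augment Plant→Sub4→Sub2→City: bottleneck 5, flow now 9.
No augmenting path remains; maximum flow = 9.
In the residual graph, reachable from Plant: {Plant, Sub1, Sub4, Bus3, Sub2}.
Min-cut edges: Bus3→City (4), Sub2→City (5); capacity 4 + 5 = 9.
Cut capacity 16 exceeds the max flow 9, so it is not minimum.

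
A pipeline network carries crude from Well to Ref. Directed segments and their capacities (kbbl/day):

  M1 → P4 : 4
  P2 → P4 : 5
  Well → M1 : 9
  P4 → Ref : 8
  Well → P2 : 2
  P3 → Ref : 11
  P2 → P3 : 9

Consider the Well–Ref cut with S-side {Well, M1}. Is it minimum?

Yes — it is a minimum cut (capacity 6).

Given cut capacity: 2 + 4 = 6.
Augment Well→P2→P4→Ref: bottleneck 2, flow now 2.
Augment Well→M1→P4→Ref: bottleneck 4, flow now 6.
No augmenting path remains; maximum flow = 6.
Cut capacity 6 equals the max flow, so it is a minimum cut.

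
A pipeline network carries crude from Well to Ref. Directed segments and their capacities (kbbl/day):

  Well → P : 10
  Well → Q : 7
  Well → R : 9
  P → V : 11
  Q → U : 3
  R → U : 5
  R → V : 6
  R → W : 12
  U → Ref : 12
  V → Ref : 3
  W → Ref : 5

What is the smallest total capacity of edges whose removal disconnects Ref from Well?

15

Augment Well→P→V→Ref: bottleneck 3, flow now 3.
Augment Well→Q→U→Ref: bottleneck 3, flow now 6.
Augment Well→R→U→Ref: bottleneck 5, flow now 11.
Augment Well→R→W→Ref: bottleneck 4, flow now 15.
No augmenting path remains; maximum flow = 15.
By max-flow min-cut, the minimum cut capacity equals the max flow.
In the residual graph, reachable from Well: {Well, P, Q, V}.
Min-cut edges: Well→R (9), Q→U (3), V→Ref (3); capacity 9 + 3 + 3 = 15.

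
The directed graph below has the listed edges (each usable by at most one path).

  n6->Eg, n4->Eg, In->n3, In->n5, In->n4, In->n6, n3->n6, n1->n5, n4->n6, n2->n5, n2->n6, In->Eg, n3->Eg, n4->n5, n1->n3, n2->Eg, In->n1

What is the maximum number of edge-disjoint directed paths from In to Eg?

Assign every edge capacity 1; by Menger, the answer equals the max flow.
Path In→Eg (+1); total 1.
Path In→n3→Eg (+1); total 2.
Path In→n4→Eg (+1); total 3.
Path In→n6→Eg (+1); total 4.
No residual In→Eg path; max flow = 4.
Certifying cut of size 4: {In→Eg, In→n4, n3→Eg, n6→Eg}.

4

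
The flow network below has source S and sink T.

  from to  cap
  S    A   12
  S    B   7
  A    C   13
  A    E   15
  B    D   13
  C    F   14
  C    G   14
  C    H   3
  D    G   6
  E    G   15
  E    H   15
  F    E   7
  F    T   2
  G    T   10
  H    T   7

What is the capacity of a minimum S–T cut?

18

Augment S→A→C→F→T: bottleneck 2, flow now 2.
Augment S→A→C→G→T: bottleneck 10, flow now 12.
Augment S→B→D→G→C→H→T: bottleneck 3, flow now 15. (uses reverse residual edge)
Augment S→B→D→G→C→A→E→H→T: bottleneck 3, flow now 18. (uses reverse residual edge)
No augmenting path remains; maximum flow = 18.
By max-flow min-cut, the minimum cut capacity equals the max flow.
In the residual graph, reachable from S: {S, B, D}.
Min-cut edges: S→A (12), D→G (6); capacity 12 + 6 = 18.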